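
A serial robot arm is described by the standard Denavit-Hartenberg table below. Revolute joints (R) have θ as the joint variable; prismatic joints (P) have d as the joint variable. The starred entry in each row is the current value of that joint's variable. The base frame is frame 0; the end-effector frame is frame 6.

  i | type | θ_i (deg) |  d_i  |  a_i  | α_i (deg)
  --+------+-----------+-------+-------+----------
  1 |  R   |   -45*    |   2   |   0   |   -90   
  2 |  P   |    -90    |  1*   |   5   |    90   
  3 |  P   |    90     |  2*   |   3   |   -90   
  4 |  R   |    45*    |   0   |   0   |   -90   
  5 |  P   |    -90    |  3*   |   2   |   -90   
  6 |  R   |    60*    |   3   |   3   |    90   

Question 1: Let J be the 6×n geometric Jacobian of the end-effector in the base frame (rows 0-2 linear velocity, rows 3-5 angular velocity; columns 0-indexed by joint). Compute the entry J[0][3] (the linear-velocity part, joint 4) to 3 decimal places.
-0.402

axis z_3 = (-0.0000,0.0000,-1.0000); lever o_n−o_3 = (3.0000,-0.4019,-3.5000)
cross product → J_v[:, 3] = (-0.4019,-3.0000,-0.0000)
J_ω[:, 3] = z_3
entry J[0][3] = -0.4019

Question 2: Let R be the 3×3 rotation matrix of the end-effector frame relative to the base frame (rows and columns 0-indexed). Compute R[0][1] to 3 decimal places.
End-effector y-axis (col 1 of R) = (1.0000,0.0000,0.0000)
R[0][1] = 1.0000

1.000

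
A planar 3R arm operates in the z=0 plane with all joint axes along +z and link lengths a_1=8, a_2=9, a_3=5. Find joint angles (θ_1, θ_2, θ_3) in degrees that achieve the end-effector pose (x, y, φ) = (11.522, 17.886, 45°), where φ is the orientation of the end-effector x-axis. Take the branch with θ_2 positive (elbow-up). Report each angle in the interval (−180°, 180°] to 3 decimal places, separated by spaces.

45.005 29.991 -29.995

wrist centre = target − a_3·(cos φ, sin φ) = (7.9865, 14.3505)
cos θ_2 = (269.7195−8²−9²)/(2·8·9) = 0.8661; θ_2 = 29.9906° (elbow-up)
β = atan2(14.3505,7.9865) = 60.9027°; ψ = atan2(4.4987,15.7950) = 15.8980°
θ_1 = β − ψ = 45.0048°
θ_3 = φ − θ_1 − θ_2 = -29.9953° (wrapped to (-180°,180°])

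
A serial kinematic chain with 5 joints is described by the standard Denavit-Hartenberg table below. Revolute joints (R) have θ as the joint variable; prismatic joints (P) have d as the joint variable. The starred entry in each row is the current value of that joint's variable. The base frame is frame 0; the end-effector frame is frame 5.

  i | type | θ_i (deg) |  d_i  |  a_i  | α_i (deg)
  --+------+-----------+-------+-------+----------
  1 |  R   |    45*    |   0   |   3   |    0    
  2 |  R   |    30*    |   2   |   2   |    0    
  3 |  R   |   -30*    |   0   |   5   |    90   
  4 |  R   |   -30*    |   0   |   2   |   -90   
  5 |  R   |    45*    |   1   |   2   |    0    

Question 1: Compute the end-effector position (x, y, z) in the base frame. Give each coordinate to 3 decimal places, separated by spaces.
after link 1: o_1 = (2.1213, 2.1213, 0.0000)
after link 2: o_2 = (2.6390, 4.0532, 2.0000)
after link 3: o_3 = (6.1745, 7.5887, 2.0000)
after link 4: o_4 = (7.3992, 8.8135, 1.0000)
after link 5: o_5 = (7.6188, 11.0330, 1.1589)

7.619 11.033 1.159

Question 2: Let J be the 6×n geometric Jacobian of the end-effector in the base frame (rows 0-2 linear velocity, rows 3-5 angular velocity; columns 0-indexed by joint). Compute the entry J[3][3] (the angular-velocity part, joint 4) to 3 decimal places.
0.707

axis z_3 = (0.7071,-0.7071,0.0000); lever o_n−o_3 = (1.4443,3.4443,-0.8411)
cross product → J_v[:, 3] = (0.5947,0.5947,3.4568)
J_ω[:, 3] = z_3
entry J[3][3] = 0.7071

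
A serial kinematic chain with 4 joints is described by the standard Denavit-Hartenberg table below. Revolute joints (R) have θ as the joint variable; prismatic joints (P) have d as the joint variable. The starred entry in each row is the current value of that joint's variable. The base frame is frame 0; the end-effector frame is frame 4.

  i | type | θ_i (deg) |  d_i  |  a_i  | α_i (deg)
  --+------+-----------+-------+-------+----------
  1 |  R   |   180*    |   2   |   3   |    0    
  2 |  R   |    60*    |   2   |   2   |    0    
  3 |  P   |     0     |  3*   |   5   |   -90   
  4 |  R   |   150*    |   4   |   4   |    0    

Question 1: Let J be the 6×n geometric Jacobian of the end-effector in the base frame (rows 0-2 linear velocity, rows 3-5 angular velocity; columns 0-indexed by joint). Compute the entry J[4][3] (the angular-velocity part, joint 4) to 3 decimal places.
-0.500

axis z_3 = (0.8660,-0.5000,0.0000); lever o_n−o_3 = (5.1962,1.0000,-2.0000)
cross product → J_v[:, 3] = (1.0000,1.7321,3.4641)
J_ω[:, 3] = z_3
entry J[4][3] = -0.5000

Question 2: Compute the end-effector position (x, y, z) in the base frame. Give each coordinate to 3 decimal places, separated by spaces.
-1.304 -5.062 5.000

after link 1: o_1 = (-3.0000, 0.0000, 2.0000)
after link 2: o_2 = (-4.0000, -1.7321, 4.0000)
after link 3: o_3 = (-6.5000, -6.0622, 7.0000)
after link 4: o_4 = (-1.3038, -5.0622, 5.0000)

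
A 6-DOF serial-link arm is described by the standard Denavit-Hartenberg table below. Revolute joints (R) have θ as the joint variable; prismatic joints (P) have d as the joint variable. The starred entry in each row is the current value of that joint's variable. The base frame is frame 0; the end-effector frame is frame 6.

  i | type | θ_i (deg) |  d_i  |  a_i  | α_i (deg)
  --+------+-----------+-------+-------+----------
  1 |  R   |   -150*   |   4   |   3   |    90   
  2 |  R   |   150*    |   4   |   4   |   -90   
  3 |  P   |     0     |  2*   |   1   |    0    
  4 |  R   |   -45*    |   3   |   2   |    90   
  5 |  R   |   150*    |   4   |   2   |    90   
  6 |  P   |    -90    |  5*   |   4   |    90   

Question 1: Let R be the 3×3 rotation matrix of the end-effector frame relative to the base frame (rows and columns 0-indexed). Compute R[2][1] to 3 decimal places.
End-effector y-axis (col 1 of R) = (0.4634,0.6758,-0.5732)
R[2][1] = -0.5732

-0.573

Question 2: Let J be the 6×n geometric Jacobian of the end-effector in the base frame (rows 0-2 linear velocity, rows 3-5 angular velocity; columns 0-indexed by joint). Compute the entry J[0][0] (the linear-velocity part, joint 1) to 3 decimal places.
axis z_0 = ẑ; lever o_n−o_0 = (4.1143,9.2542,-1.4675)
cross product → J_v[:, 0] = (-9.2542,4.1143,0.0000)
J_ω[:, 0] = z_0
entry J[0][0] = -9.2542

-9.254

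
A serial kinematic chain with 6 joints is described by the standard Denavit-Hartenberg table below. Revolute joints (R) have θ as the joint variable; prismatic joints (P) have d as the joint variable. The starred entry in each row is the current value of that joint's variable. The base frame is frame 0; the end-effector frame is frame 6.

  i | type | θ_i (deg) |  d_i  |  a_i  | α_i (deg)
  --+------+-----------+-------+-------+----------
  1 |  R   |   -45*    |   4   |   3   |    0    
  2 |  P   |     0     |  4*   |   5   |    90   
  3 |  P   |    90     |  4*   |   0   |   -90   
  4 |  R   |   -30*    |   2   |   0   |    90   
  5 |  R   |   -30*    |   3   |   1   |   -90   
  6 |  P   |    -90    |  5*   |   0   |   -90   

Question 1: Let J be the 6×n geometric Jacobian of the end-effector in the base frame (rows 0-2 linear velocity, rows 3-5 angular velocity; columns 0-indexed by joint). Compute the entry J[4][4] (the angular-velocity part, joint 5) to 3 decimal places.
-0.612

axis z_4 = (-0.6124,-0.6124,-0.5000); lever o_n−o_4 = (-5.7355,-0.3189,1.4151)
cross product → J_v[:, 4] = (-1.0260,3.7343,-3.3170)
J_ω[:, 4] = z_4
entry J[4][4] = -0.6124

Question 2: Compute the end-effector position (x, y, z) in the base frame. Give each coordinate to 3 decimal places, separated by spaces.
after link 1: o_1 = (2.1213, -2.1213, 4.0000)
after link 2: o_2 = (5.6569, -5.6569, 8.0000)
after link 3: o_3 = (2.8284, -8.4853, 8.0000)
after link 4: o_4 = (1.4142, -7.0711, 8.0000)
after link 5: o_5 = (-0.3755, -9.5679, 7.2500)
after link 6: o_6 = (-4.3213, -7.3899, 9.4151)

-4.321 -7.390 9.415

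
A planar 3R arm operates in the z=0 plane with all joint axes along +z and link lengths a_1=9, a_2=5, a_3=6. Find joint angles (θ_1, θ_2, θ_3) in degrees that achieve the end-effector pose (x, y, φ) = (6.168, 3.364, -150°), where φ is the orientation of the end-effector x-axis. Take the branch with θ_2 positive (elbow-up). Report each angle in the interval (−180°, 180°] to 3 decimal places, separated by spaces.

13.500 44.996 151.504

wrist centre = target − a_3·(cos φ, sin φ) = (11.3642, 6.3640)
cos θ_2 = (169.6445−9²−5²)/(2·9·5) = 0.7072; θ_2 = 44.9956° (elbow-up)
β = atan2(6.3640,11.3642) = 29.2491°; ψ = atan2(3.5353,12.5358) = 15.7492°
θ_1 = β − ψ = 13.4999°
θ_3 = φ − θ_1 − θ_2 = 151.5044° (wrapped to (-180°,180°])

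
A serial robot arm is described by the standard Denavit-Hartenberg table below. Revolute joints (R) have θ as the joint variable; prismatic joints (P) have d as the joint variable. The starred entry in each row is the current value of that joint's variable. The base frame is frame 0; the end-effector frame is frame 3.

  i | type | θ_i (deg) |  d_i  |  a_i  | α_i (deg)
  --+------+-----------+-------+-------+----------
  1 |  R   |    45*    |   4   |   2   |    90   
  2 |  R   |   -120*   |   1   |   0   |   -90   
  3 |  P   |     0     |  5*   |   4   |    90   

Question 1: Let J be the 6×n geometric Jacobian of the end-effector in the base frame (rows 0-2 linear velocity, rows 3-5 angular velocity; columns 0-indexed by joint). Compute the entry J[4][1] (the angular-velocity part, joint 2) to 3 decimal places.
-0.707

axis z_1 = (0.7071,-0.7071,0.0000); lever o_n−o_1 = (2.3548,0.9405,-5.9641)
cross product → J_v[:, 1] = (4.2173,4.2173,2.3301)
J_ω[:, 1] = z_1
entry J[4][1] = -0.7071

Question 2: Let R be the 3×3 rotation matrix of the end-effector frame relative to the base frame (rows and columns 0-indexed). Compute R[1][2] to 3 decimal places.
End-effector z-axis (col 2 of R) = (0.7071,-0.7071,0.0000)
R[1][2] = -0.7071

-0.707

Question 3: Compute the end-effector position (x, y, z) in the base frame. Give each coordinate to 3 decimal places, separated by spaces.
after link 1: o_1 = (1.4142, 1.4142, 4.0000)
after link 2: o_2 = (2.1213, 0.7071, 4.0000)
after link 3: o_3 = (3.7690, 2.3548, -1.9641)

3.769 2.355 -1.964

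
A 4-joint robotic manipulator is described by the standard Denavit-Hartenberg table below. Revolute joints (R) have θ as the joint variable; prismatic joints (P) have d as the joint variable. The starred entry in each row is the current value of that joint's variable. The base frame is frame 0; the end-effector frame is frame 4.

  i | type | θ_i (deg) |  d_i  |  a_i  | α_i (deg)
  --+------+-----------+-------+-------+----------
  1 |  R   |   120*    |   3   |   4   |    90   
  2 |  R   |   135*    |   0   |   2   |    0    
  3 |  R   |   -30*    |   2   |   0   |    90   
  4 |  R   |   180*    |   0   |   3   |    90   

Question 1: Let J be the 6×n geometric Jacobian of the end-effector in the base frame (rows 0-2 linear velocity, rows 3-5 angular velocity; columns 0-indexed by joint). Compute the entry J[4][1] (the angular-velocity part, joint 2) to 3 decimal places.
0.500

axis z_1 = (0.8660,0.5000,0.0000); lever o_n−o_1 = (2.0509,0.4477,-1.4836)
cross product → J_v[:, 1] = (-0.7418,1.2848,-0.6378)
J_ω[:, 1] = z_1
entry J[4][1] = 0.5000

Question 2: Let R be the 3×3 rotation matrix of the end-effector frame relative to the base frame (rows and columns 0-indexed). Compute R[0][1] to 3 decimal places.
-0.483

End-effector y-axis (col 1 of R) = (-0.4830,0.8365,0.2588)
R[0][1] = -0.4830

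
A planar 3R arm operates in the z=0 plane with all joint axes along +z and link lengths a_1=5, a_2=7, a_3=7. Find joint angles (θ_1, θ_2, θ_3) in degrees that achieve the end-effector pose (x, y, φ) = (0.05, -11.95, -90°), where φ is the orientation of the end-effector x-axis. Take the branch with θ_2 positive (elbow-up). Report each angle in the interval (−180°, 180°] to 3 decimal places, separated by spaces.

wrist centre = target − a_3·(cos φ, sin φ) = (0.0500, -4.9500)
cos θ_2 = (24.5050−5²−7²)/(2·5·7) = -0.7071; θ_2 = 134.9971° (elbow-up)
β = atan2(-4.9500,0.0500) = -89.4213°; ψ = atan2(4.9500,0.0505) = 89.4155°
θ_1 = β − ψ = -178.8368°
θ_3 = φ − θ_1 − θ_2 = -46.1604° (wrapped to (-180°,180°])

-178.837 134.997 -46.160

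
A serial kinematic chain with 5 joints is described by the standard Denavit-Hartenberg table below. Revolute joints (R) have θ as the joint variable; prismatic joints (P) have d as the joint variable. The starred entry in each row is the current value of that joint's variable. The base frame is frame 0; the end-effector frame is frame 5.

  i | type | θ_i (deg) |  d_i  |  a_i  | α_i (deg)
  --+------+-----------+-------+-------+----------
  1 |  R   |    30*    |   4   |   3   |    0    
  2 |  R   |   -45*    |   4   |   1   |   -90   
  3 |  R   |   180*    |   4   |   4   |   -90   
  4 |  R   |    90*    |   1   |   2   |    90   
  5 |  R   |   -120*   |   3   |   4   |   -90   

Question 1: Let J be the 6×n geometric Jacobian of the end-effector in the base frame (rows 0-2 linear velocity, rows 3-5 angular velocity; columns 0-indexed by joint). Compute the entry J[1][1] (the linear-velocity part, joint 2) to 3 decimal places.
-4.760

axis z_1 = (0.0000,0.0000,1.0000); lever o_n−o_1 = (-4.7603,5.4166,1.5359)
cross product → J_v[:, 1] = (-5.4166,-4.7603,0.0000)
J_ω[:, 1] = z_1
entry J[1][1] = -4.7603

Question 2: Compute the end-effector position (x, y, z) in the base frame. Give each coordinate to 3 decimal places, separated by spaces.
after link 1: o_1 = (2.5981, 1.5000, 4.0000)
after link 2: o_2 = (3.5640, 1.2412, 8.0000)
after link 3: o_3 = (0.7356, 6.1402, 8.0000)
after link 4: o_4 = (0.2179, 4.2083, 9.0000)
after link 5: o_5 = (-2.1622, 6.9166, 5.5359)

-2.162 6.917 5.536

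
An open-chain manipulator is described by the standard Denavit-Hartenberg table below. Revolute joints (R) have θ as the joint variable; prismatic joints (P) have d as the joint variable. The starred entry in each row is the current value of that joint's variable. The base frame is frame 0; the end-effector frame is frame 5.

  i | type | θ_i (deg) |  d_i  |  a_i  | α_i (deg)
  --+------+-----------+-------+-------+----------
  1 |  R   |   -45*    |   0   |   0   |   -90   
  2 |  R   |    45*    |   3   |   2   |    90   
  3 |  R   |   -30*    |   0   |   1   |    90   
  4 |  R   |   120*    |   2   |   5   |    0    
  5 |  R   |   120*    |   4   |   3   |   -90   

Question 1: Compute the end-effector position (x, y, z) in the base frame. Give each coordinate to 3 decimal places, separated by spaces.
after link 1: o_1 = (0.0000, 0.0000, 0.0000)
after link 2: o_2 = (3.1213, 1.1213, -1.4142)
after link 3: o_3 = (3.2008, 0.3348, -2.0266)
after link 4: o_4 = (3.4425, -0.5886, 3.2733)
after link 5: o_5 = (-1.4253, 0.4408, 3.7690)

-1.425 0.441 3.769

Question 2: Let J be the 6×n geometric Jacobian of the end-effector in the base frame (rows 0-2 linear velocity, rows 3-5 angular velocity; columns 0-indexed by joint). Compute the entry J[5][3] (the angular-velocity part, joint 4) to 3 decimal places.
0.354

axis z_3 = (-0.8624,-0.3624,0.3536); lever o_n−o_3 = (-4.6260,0.1060,5.7956)
cross product → J_v[:, 3] = (-2.1376,3.3624,-1.7678)
J_ω[:, 3] = z_3
entry J[5][3] = 0.3536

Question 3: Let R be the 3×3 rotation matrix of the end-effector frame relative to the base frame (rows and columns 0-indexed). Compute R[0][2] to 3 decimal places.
-0.181

End-effector z-axis (col 2 of R) = (-0.1812,-0.4312,-0.8839)
R[0][2] = -0.1812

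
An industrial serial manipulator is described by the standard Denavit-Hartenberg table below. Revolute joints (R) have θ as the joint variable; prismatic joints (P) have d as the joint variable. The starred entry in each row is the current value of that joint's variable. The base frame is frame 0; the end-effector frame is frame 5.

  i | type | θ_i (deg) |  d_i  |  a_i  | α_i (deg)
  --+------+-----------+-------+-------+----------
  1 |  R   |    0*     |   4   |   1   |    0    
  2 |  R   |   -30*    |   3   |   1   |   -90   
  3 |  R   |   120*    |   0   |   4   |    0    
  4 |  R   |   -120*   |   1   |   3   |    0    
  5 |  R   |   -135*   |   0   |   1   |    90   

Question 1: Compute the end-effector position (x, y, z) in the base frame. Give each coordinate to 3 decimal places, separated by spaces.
2.620 0.220 4.243

after link 1: o_1 = (1.0000, 0.0000, 4.0000)
after link 2: o_2 = (1.8660, -0.5000, 7.0000)
after link 3: o_3 = (0.1340, 0.5000, 3.5359)
after link 4: o_4 = (3.2321, -0.1340, 3.5359)
after link 5: o_5 = (2.6197, 0.2196, 4.2430)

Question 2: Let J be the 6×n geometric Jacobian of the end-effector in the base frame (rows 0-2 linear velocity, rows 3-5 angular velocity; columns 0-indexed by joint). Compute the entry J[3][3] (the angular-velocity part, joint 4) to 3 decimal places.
axis z_3 = (0.5000,0.8660,0.0000); lever o_n−o_3 = (2.4857,-0.2804,0.7071)
cross product → J_v[:, 3] = (0.6124,-0.3536,-2.2929)
J_ω[:, 3] = z_3
entry J[3][3] = 0.5000

0.500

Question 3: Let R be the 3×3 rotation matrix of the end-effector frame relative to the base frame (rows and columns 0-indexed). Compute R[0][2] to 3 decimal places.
-0.612

End-effector z-axis (col 2 of R) = (-0.6124,0.3536,-0.7071)
R[0][2] = -0.6124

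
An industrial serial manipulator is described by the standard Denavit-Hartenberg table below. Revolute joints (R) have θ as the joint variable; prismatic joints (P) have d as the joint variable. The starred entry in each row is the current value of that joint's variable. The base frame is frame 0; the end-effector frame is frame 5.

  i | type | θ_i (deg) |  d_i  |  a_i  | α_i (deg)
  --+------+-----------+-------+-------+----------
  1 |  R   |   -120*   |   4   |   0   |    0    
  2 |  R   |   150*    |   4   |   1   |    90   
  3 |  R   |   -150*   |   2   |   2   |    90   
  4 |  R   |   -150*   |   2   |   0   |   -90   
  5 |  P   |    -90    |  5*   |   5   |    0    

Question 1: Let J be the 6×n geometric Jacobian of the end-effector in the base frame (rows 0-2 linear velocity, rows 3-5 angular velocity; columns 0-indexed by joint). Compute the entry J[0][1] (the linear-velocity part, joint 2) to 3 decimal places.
1.181

axis z_1 = (0.0000,0.0000,1.0000); lever o_n−o_1 = (-6.7051,-1.1806,7.8122)
cross product → J_v[:, 1] = (1.1806,-6.7051,0.0000)
J_ω[:, 1] = z_1
entry J[0][1] = 1.1806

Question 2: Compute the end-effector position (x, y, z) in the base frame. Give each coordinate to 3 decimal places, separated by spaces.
-6.705 -1.181 11.812

after link 1: o_1 = (0.0000, 0.0000, 4.0000)
after link 2: o_2 = (0.8660, 0.5000, 8.0000)
after link 3: o_3 = (0.3660, -2.0981, 7.0000)
after link 4: o_4 = (-0.5000, -2.5981, 8.7321)
after link 5: o_5 = (-6.7051, -1.1806, 11.8122)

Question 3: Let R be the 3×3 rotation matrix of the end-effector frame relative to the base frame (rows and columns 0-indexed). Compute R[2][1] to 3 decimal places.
End-effector y-axis (col 1 of R) = (0.3995,0.8080,0.4330)
R[2][1] = 0.4330

0.433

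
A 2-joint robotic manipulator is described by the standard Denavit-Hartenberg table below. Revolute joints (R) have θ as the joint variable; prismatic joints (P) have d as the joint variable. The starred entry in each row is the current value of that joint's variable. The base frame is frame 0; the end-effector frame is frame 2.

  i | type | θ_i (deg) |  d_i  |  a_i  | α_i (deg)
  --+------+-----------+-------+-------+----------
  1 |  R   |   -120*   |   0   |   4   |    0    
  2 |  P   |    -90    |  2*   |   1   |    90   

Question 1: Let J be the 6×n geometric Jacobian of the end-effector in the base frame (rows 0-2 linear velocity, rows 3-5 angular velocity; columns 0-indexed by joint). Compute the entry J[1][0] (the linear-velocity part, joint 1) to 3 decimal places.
-2.866

axis z_0 = ẑ; lever o_n−o_0 = (-2.8660,-2.9641,2.0000)
cross product → J_v[:, 0] = (2.9641,-2.8660,0.0000)
J_ω[:, 0] = z_0
entry J[1][0] = -2.8660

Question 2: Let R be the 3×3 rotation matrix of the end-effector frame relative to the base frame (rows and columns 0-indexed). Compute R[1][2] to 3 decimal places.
End-effector z-axis (col 2 of R) = (0.5000,0.8660,0.0000)
R[1][2] = 0.8660

0.866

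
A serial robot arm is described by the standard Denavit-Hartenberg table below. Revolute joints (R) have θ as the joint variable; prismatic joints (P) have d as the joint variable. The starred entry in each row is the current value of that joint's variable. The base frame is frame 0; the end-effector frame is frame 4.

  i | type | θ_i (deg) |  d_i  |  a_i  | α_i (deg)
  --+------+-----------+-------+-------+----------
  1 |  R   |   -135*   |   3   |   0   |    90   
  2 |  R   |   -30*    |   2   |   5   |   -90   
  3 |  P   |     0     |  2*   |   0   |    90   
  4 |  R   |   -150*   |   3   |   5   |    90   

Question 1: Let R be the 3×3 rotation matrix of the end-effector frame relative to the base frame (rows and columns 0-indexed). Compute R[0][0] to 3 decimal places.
End-effector x-axis (col 0 of R) = (0.7071,0.7071,0.0000)
R[0][0] = 0.7071

0.707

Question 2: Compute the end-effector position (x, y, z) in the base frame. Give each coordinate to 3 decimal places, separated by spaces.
-3.769 3.302 2.232

after link 1: o_1 = (0.0000, 0.0000, 3.0000)
after link 2: o_2 = (-4.4761, -1.6476, 0.5000)
after link 3: o_3 = (-5.1832, -2.3548, 2.2321)
after link 4: o_4 = (-3.7690, 3.3021, 2.2321)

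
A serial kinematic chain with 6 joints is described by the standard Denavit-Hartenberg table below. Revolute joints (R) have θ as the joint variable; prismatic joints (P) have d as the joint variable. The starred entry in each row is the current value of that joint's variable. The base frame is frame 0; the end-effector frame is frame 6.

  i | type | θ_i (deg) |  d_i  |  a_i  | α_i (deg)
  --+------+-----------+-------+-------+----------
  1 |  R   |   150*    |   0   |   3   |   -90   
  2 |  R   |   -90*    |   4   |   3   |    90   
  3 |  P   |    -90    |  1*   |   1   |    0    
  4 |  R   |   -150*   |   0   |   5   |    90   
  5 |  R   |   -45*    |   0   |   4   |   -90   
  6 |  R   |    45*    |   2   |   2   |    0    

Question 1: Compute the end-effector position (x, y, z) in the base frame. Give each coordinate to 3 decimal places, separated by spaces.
after link 1: o_1 = (-2.5981, 1.5000, 0.0000)
after link 2: o_2 = (-4.5981, -1.9641, 3.0000)
after link 3: o_3 = (-3.2321, -1.5981, 3.0000)
after link 4: o_4 = (-5.3971, -5.3481, 0.5000)
after link 5: o_5 = (-9.0713, -6.0552, -0.9142)
after link 6: o_6 = (-9.4045, -7.4606, -3.3461)

-9.404 -7.461 -3.346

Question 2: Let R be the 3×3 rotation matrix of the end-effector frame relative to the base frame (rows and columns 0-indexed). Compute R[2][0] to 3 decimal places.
-0.862

End-effector x-axis (col 0 of R) = (-0.4727,0.1812,-0.8624)
R[2][0] = -0.8624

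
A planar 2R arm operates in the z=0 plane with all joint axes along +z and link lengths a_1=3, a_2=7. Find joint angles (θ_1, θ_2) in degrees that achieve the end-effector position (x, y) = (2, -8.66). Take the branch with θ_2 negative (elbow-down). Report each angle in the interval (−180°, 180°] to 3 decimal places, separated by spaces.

cos θ_2 = (78.9956−3²−7²)/(2·3·7) = 0.4999; θ_2 = -60.0069° (elbow-down)
β = atan2(-8.6600,2.0000) = -76.9957°; ψ = atan2(-6.0626,6.4993) = -43.0091°
θ_1 = β − ψ = -33.9866°

-33.987 -60.007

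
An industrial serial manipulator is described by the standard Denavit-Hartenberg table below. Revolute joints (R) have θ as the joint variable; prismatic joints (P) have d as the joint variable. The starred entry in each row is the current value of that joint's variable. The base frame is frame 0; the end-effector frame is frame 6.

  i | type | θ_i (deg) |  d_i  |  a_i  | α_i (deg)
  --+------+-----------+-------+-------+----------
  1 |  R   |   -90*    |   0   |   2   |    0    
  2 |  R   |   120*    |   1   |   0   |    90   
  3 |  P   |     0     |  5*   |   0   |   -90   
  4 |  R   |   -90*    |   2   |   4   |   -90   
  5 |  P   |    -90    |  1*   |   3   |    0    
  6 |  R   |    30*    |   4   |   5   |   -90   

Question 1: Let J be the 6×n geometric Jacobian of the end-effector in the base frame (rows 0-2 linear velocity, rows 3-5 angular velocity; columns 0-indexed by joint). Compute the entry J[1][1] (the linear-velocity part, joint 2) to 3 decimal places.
axis z_1 = (0.0000,0.0000,1.0000); lever o_n−o_1 = (10.0801,-7.4593,10.3301)
cross product → J_v[:, 1] = (7.4593,10.0801,-0.0000)
J_ω[:, 1] = z_1
entry J[1][1] = 10.0801

10.080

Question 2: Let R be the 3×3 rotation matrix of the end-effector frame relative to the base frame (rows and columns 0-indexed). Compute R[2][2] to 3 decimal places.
-0.500

End-effector z-axis (col 2 of R) = (0.4330,-0.7500,-0.5000)
R[2][2] = -0.5000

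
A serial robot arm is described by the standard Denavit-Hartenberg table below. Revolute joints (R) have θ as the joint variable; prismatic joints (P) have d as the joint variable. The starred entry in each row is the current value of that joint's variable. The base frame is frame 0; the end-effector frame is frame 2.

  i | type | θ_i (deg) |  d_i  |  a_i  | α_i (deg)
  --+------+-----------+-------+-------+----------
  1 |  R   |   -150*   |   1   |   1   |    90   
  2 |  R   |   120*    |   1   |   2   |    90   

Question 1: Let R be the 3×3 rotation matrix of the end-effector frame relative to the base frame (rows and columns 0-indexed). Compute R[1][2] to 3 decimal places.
-0.433

End-effector z-axis (col 2 of R) = (-0.7500,-0.4330,0.5000)
R[1][2] = -0.4330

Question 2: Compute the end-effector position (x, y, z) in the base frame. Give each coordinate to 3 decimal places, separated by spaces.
-0.500 0.866 2.732

after link 1: o_1 = (-0.8660, -0.5000, 1.0000)
after link 2: o_2 = (-0.5000, 0.8660, 2.7321)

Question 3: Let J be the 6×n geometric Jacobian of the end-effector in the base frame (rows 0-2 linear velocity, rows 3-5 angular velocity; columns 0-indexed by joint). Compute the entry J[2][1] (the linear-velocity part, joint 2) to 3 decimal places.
axis z_1 = (-0.5000,0.8660,0.0000); lever o_n−o_1 = (0.3660,1.3660,1.7321)
cross product → J_v[:, 1] = (1.5000,0.8660,-1.0000)
J_ω[:, 1] = z_1
entry J[2][1] = -1.0000

-1.000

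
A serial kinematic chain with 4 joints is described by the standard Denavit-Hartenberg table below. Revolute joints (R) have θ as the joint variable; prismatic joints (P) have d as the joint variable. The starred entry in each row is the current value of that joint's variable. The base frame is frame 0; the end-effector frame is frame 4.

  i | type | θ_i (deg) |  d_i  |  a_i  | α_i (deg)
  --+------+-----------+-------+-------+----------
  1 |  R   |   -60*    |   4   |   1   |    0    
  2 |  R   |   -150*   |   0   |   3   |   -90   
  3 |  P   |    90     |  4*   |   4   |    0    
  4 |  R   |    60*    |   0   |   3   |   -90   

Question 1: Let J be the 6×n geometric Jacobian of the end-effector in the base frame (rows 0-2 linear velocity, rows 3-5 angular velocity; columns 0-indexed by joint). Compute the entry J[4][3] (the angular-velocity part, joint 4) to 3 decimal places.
axis z_3 = (-0.5000,-0.8660,0.0000); lever o_n−o_3 = (2.2500,-1.2990,-1.5000)
cross product → J_v[:, 3] = (1.2990,-0.7500,2.5981)
J_ω[:, 3] = z_3
entry J[4][3] = -0.8660

-0.866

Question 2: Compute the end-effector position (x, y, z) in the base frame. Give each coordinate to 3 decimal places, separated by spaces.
-1.848 -4.129 -1.500

after link 1: o_1 = (0.5000, -0.8660, 4.0000)
after link 2: o_2 = (-2.0981, 0.6340, 4.0000)
after link 3: o_3 = (-4.0981, -2.8301, 0.0000)
after link 4: o_4 = (-1.8481, -4.1292, -1.5000)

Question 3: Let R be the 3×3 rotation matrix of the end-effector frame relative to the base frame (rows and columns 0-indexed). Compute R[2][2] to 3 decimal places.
End-effector z-axis (col 2 of R) = (0.4330,-0.2500,0.8660)
R[2][2] = 0.8660

0.866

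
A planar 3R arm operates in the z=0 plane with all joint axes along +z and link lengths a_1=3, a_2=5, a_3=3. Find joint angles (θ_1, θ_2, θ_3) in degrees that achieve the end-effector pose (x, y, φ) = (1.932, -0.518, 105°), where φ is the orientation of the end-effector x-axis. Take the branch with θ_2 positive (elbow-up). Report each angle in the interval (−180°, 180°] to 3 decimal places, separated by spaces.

wrist centre = target − a_3·(cos φ, sin φ) = (2.7085, -3.4158)
cos θ_2 = (19.0033−3²−5²)/(2·3·5) = -0.4999; θ_2 = 119.9928° (elbow-up)
β = atan2(-3.4158,2.7085) = -51.5882°; ψ = atan2(4.3304,0.5005) = 83.4066°
θ_1 = β − ψ = -134.9948°
θ_3 = φ − θ_1 − θ_2 = 120.0020° (wrapped to (-180°,180°])

-134.995 119.993 120.002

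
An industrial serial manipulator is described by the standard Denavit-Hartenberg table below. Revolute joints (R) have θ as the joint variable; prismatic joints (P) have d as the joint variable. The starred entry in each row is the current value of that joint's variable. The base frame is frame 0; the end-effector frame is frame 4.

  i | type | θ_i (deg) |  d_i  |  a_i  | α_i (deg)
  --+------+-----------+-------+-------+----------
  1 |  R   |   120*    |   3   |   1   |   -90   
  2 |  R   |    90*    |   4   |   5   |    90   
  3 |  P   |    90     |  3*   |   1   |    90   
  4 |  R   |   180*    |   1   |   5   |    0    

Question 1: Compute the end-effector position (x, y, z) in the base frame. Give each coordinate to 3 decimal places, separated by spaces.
after link 1: o_1 = (-0.5000, 0.8660, 3.0000)
after link 2: o_2 = (-3.9641, -1.1340, -2.0000)
after link 3: o_3 = (-6.3301, 0.9641, -2.0000)
after link 4: o_4 = (-2.0000, 3.4641, -3.0000)

-2.000 3.464 -3.000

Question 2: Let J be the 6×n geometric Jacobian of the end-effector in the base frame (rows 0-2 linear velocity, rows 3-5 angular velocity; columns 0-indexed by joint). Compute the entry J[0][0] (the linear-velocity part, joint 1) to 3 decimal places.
axis z_0 = ẑ; lever o_n−o_0 = (-2.0000,3.4641,-3.0000)
cross product → J_v[:, 0] = (-3.4641,-2.0000,0.0000)
J_ω[:, 0] = z_0
entry J[0][0] = -3.4641

-3.464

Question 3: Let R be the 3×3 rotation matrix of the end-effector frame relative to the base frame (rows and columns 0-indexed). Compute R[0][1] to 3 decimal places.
End-effector y-axis (col 1 of R) = (0.5000,-0.8660,-0.0000)
R[0][1] = 0.5000

0.500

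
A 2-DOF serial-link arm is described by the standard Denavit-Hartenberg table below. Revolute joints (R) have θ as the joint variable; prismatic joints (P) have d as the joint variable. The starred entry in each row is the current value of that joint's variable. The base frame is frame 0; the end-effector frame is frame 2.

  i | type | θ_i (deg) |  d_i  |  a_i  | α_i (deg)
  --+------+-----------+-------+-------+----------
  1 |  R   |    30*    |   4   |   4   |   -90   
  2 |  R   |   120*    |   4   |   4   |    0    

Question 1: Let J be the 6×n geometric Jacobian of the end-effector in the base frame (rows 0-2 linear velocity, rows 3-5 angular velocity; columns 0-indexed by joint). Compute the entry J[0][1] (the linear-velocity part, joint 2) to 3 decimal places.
-3.000

axis z_1 = (-0.5000,0.8660,0.0000); lever o_n−o_1 = (-3.7321,2.4641,-3.4641)
cross product → J_v[:, 1] = (-3.0000,-1.7321,2.0000)
J_ω[:, 1] = z_1
entry J[0][1] = -3.0000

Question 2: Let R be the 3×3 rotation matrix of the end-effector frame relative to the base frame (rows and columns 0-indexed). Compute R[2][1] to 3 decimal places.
0.500

End-effector y-axis (col 1 of R) = (-0.7500,-0.4330,0.5000)
R[2][1] = 0.5000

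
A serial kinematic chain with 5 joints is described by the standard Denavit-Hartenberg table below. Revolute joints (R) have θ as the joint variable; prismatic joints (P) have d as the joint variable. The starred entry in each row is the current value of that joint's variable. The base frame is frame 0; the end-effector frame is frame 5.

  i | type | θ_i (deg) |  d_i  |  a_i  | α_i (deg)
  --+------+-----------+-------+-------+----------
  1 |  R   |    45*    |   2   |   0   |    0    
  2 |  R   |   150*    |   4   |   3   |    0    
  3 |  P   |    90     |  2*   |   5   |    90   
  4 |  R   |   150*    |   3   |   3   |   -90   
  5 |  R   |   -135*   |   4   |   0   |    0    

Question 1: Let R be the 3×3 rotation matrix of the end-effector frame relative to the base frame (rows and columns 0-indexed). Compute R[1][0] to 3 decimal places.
End-effector x-axis (col 0 of R) = (-0.5245,-0.7745,-0.3536)
R[1][0] = -0.7745

-0.775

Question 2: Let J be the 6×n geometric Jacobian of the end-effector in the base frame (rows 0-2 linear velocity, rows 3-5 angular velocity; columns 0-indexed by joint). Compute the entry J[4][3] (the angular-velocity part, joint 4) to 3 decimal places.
-0.259

axis z_3 = (-0.9659,-0.2588,0.0000); lever o_n−o_3 = (-4.0878,3.6649,-1.9641)
cross product → J_v[:, 3] = (0.5083,-1.8972,-4.5981)
J_ω[:, 3] = z_3
entry J[4][3] = -0.2588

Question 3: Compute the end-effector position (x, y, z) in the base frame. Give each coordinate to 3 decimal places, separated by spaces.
after link 1: o_1 = (0.0000, 0.0000, 2.0000)
after link 2: o_2 = (-2.8978, -0.7765, 6.0000)
after link 3: o_3 = (-1.6037, -5.6061, 8.0000)
after link 4: o_4 = (-5.1739, -3.8730, 9.5000)
after link 5: o_5 = (-5.6915, -1.9411, 6.0359)

-5.692 -1.941 6.036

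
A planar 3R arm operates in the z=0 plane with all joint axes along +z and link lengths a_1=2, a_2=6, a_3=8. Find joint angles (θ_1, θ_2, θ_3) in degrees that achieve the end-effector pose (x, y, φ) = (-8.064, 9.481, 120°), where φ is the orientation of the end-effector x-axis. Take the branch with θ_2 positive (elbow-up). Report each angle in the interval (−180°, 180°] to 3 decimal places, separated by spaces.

wrist centre = target − a_3·(cos φ, sin φ) = (-4.0640, 2.5528)
cos θ_2 = (23.0329−2²−6²)/(2·2·6) = -0.7070; θ_2 = 134.9884° (elbow-up)
β = atan2(2.5528,-4.0640) = 147.8651°; ψ = atan2(4.2435,-2.2418) = 117.8469°
θ_1 = β − ψ = 30.0182°
θ_3 = φ − θ_1 − θ_2 = -45.0066° (wrapped to (-180°,180°])

30.018 134.988 -45.007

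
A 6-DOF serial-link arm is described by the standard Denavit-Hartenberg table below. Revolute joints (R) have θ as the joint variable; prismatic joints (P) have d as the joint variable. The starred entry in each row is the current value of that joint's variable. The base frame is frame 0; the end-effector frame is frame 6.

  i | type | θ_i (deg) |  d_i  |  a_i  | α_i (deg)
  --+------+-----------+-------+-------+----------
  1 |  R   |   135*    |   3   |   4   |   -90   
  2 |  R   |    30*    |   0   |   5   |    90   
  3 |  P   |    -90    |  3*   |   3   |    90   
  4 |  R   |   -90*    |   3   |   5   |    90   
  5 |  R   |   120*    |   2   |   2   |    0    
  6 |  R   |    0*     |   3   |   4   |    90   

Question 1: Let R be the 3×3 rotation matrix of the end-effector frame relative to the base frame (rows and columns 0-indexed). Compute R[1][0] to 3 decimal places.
End-effector x-axis (col 0 of R) = (0.3536,-0.3536,0.8660)
R[1][0] = -0.3536

-0.354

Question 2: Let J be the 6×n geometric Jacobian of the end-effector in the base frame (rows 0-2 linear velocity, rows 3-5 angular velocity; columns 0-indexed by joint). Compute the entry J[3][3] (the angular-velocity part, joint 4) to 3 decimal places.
0.612

axis z_3 = (0.6124,-0.6124,0.5000); lever o_n−o_3 = (2.1907,-9.2617,2.3660)
cross product → J_v[:, 3] = (3.1820,-0.3536,-4.3301)
J_ω[:, 3] = z_3
entry J[3][3] = 0.6124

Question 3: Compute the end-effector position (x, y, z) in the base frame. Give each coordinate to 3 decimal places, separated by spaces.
-2.639 -0.189 5.464

after link 1: o_1 = (-2.8284, 2.8284, 3.0000)
after link 2: o_2 = (-5.8903, 5.8903, 0.5000)
after link 3: o_3 = (-4.8296, 9.0723, 3.0981)
after link 4: o_4 = (-1.2247, 5.4674, 0.2679)
after link 5: o_5 = (-1.9319, 3.3461, 2.0000)
after link 6: o_6 = (-2.6390, -0.1895, 5.4641)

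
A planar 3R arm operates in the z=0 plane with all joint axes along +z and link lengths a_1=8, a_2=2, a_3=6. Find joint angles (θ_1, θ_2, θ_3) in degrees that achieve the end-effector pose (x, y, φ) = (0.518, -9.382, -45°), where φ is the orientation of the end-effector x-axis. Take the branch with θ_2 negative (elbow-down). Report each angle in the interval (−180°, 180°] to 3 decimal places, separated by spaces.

-116.868 -150.004 -138.127

wrist centre = target − a_3·(cos φ, sin φ) = (-3.7246, -5.1394)
cos θ_2 = (40.2860−8²−2²)/(2·8·2) = -0.8661; θ_2 = -150.0044° (elbow-down)
β = atan2(-5.1394,-3.7246) = -125.9319°; ψ = atan2(-0.9999,6.2679) = -9.0636°
θ_1 = β − ψ = -116.8683°
θ_3 = φ − θ_1 − θ_2 = -138.1273° (wrapped to (-180°,180°])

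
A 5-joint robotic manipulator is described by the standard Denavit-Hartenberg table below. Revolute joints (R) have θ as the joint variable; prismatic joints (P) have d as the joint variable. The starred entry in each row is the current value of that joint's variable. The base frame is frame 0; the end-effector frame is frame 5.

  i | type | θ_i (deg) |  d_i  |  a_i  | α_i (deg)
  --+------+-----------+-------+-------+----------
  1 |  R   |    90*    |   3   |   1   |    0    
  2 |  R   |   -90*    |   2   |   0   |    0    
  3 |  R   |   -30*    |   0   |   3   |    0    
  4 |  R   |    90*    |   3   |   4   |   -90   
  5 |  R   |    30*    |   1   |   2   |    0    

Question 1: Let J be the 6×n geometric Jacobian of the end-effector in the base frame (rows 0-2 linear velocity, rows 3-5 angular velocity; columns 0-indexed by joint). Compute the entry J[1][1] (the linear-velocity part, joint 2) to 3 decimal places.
axis z_1 = (0.0000,0.0000,1.0000); lever o_n−o_1 = (4.5981,3.9641,4.0000)
cross product → J_v[:, 1] = (-3.9641,4.5981,0.0000)
J_ω[:, 1] = z_1
entry J[1][1] = 4.5981

4.598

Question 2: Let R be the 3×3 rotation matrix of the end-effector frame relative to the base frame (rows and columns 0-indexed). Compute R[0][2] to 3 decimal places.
End-effector z-axis (col 2 of R) = (-0.8660,0.5000,0.0000)
R[0][2] = -0.8660

-0.866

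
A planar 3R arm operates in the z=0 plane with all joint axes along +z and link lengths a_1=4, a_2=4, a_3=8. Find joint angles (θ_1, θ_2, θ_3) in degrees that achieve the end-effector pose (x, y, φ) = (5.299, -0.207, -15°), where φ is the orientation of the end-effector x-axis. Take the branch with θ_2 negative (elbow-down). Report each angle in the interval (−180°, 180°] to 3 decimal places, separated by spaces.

-149.999 -135.007 -89.994

wrist centre = target − a_3·(cos φ, sin φ) = (-2.4284, 1.8636)
cos θ_2 = (9.3700−4²−4²)/(2·4·4) = -0.7072; θ_2 = -135.0066° (elbow-down)
β = atan2(1.8636,-2.4284) = 142.4975°; ψ = atan2(-2.8281,1.1712) = -67.5033°
θ_1 = β − ψ = 210.0008°
θ_3 = φ − θ_1 − θ_2 = -89.9942° (wrapped to (-180°,180°])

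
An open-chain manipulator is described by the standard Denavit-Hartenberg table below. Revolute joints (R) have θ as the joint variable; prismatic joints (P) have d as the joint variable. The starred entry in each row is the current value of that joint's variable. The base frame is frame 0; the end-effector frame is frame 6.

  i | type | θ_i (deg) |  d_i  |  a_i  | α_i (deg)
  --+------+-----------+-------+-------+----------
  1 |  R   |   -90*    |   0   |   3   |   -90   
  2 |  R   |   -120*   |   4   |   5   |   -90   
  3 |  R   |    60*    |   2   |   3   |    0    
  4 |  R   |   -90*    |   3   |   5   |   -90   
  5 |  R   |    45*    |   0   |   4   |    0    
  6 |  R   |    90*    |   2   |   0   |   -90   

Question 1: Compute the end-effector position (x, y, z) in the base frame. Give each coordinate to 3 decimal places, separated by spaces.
3.584 2.259 13.452

after link 1: o_1 = (0.0000, -3.0000, 0.0000)
after link 2: o_2 = (4.0000, -0.5000, 4.3301)
after link 3: o_3 = (1.4019, -1.4821, 6.6292)
after link 4: o_4 = (3.9019, -1.9151, 11.8792)
after link 5: o_5 = (5.3161, 1.7592, 12.5863)
after link 6: o_6 = (3.5841, 2.2592, 13.4523)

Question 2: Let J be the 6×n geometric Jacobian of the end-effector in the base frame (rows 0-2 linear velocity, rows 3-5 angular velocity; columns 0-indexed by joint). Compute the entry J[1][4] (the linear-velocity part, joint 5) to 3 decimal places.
1.225

axis z_4 = (-0.8660,0.2500,0.4330); lever o_n−o_4 = (-0.3178,4.1742,1.5731)
cross product → J_v[:, 4] = (-1.4142,1.2247,-3.5355)
J_ω[:, 4] = z_4
entry J[1][4] = 1.2247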